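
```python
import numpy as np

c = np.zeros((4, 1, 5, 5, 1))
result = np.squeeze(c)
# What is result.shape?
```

(4, 5, 5)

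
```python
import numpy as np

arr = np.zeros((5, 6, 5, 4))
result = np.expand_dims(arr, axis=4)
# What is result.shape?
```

(5, 6, 5, 4, 1)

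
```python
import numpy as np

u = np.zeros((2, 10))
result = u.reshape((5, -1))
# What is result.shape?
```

(5, 4)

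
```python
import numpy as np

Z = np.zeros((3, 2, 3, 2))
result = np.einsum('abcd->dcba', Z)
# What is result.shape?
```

(2, 3, 2, 3)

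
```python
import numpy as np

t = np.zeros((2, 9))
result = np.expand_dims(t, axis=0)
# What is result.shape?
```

(1, 2, 9)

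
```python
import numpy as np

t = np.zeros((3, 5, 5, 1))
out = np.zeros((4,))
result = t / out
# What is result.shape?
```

(3, 5, 5, 4)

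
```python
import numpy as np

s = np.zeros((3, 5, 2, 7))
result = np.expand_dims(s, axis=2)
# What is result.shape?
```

(3, 5, 1, 2, 7)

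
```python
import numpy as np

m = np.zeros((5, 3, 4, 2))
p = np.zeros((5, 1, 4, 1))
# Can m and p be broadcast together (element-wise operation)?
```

Yes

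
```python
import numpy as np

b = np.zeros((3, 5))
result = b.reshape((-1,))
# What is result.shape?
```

(15,)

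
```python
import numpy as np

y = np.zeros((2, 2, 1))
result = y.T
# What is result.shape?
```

(1, 2, 2)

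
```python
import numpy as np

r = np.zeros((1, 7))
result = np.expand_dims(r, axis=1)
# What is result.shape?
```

(1, 1, 7)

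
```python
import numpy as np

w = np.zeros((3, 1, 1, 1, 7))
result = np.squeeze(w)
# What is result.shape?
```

(3, 7)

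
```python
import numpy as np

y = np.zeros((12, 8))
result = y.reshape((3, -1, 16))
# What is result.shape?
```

(3, 2, 16)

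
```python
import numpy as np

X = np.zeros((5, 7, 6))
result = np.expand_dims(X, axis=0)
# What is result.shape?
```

(1, 5, 7, 6)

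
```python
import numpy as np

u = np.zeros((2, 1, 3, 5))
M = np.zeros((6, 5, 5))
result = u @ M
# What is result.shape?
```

(2, 6, 3, 5)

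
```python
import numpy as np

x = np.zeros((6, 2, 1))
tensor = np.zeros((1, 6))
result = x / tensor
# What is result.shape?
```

(6, 2, 6)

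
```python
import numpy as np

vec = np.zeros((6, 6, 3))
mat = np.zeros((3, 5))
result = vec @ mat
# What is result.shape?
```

(6, 6, 5)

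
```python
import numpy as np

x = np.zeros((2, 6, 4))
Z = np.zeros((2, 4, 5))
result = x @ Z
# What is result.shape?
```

(2, 6, 5)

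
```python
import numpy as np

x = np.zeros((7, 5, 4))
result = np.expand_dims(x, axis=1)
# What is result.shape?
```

(7, 1, 5, 4)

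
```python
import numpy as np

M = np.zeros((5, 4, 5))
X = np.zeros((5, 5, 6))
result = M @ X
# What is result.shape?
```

(5, 4, 6)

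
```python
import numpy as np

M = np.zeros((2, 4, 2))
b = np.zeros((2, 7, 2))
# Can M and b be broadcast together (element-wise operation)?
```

No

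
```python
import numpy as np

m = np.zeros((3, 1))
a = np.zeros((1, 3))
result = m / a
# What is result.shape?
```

(3, 3)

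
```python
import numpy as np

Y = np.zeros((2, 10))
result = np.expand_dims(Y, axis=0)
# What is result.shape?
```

(1, 2, 10)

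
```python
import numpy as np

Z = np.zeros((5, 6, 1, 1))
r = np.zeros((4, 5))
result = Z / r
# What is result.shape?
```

(5, 6, 4, 5)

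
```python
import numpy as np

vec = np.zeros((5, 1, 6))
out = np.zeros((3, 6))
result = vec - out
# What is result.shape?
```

(5, 3, 6)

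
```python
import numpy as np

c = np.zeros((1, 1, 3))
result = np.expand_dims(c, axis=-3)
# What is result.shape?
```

(1, 1, 1, 3)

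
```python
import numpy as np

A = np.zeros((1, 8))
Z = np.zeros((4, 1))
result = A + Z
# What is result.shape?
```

(4, 8)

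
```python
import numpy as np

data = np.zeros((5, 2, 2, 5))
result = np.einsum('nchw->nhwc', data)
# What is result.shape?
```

(5, 2, 5, 2)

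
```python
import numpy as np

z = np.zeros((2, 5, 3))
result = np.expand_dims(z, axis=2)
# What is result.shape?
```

(2, 5, 1, 3)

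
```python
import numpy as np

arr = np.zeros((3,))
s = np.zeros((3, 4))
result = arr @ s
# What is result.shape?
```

(4,)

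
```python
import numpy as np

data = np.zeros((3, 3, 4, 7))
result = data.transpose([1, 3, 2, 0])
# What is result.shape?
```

(3, 7, 4, 3)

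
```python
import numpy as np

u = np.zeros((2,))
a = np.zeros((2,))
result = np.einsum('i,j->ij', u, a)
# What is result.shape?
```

(2, 2)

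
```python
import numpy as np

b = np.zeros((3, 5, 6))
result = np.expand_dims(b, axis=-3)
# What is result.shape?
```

(3, 1, 5, 6)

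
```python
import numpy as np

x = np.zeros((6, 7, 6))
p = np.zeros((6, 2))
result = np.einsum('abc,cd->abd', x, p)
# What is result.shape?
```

(6, 7, 2)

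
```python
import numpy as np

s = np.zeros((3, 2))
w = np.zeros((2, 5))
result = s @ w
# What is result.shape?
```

(3, 5)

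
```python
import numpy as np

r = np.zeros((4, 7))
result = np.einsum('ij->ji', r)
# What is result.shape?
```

(7, 4)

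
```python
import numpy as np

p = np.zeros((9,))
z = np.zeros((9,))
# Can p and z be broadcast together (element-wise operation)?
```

Yes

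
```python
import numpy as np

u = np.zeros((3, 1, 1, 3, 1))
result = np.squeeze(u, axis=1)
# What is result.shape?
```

(3, 1, 3, 1)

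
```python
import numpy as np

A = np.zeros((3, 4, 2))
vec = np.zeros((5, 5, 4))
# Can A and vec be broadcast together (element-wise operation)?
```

No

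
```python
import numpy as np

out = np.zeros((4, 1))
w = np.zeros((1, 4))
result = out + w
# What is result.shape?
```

(4, 4)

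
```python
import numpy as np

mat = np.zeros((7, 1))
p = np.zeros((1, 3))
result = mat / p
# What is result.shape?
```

(7, 3)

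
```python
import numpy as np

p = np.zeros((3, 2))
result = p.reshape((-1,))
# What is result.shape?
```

(6,)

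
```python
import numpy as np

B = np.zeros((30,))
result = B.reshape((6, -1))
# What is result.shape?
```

(6, 5)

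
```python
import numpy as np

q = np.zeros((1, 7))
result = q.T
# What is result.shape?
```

(7, 1)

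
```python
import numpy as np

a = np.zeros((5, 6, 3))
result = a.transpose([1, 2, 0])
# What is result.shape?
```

(6, 3, 5)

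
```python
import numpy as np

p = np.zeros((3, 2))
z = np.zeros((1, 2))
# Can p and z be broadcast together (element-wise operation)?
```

Yes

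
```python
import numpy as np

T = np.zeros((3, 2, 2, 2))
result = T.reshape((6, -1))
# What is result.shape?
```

(6, 4)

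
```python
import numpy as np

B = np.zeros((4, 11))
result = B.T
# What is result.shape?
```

(11, 4)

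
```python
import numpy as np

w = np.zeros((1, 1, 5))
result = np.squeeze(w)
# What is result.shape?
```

(5,)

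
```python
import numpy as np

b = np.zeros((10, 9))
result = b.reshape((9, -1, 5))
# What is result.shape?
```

(9, 2, 5)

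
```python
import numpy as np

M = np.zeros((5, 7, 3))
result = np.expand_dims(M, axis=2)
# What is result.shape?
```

(5, 7, 1, 3)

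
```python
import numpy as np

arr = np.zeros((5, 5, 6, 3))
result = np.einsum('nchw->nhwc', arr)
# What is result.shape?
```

(5, 6, 3, 5)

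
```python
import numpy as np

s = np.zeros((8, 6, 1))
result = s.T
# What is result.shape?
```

(1, 6, 8)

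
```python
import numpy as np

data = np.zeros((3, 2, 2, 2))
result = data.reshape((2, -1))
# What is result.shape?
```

(2, 12)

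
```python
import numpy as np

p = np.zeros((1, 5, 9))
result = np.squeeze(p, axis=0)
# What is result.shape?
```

(5, 9)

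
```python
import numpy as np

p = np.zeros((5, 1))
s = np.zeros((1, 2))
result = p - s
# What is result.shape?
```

(5, 2)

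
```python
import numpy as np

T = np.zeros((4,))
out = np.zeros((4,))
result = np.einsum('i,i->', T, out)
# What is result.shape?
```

()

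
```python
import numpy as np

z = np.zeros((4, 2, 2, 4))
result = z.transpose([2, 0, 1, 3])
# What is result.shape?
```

(2, 4, 2, 4)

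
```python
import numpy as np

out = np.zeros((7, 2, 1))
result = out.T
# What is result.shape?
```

(1, 2, 7)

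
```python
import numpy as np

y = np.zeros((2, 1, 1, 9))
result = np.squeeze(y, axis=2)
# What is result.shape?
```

(2, 1, 9)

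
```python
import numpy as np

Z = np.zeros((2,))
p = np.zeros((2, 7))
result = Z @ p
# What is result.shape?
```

(7,)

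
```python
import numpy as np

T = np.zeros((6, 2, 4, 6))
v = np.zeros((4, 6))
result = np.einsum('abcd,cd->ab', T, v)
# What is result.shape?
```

(6, 2)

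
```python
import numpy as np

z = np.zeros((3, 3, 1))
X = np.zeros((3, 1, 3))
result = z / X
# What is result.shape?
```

(3, 3, 3)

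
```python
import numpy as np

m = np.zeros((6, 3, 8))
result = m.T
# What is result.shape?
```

(8, 3, 6)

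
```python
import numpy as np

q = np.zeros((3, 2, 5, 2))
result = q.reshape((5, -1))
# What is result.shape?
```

(5, 12)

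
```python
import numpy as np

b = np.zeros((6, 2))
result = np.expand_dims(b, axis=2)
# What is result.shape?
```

(6, 2, 1)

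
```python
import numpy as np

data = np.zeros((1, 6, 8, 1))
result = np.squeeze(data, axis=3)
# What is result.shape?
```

(1, 6, 8)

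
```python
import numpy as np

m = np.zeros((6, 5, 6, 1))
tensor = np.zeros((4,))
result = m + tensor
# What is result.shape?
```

(6, 5, 6, 4)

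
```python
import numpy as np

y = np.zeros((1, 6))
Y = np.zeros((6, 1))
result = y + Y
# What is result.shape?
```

(6, 6)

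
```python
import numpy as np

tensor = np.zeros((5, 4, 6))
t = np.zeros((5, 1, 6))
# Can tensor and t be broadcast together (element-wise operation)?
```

Yes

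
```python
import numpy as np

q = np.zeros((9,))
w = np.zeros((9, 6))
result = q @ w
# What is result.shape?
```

(6,)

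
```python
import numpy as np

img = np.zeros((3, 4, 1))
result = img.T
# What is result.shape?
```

(1, 4, 3)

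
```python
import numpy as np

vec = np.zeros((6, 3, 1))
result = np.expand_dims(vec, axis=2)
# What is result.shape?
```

(6, 3, 1, 1)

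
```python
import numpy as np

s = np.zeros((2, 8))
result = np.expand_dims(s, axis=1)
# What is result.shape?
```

(2, 1, 8)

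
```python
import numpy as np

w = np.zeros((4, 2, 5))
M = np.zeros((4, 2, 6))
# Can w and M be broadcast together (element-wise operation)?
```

No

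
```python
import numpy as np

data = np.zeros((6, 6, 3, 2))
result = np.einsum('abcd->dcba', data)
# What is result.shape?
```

(2, 3, 6, 6)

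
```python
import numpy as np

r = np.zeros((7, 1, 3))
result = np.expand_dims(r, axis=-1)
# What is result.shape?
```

(7, 1, 3, 1)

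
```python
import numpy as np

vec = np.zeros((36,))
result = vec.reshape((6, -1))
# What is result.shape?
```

(6, 6)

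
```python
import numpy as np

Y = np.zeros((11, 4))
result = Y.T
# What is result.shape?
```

(4, 11)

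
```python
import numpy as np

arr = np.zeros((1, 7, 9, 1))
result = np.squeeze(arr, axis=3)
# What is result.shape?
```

(1, 7, 9)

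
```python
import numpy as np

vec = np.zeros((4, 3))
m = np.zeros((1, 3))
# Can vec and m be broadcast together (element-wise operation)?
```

Yes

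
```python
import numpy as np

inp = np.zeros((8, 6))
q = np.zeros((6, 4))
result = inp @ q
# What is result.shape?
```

(8, 4)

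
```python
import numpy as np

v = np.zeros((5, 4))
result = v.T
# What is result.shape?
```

(4, 5)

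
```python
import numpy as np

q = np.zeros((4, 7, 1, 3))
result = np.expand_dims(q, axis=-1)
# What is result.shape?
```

(4, 7, 1, 3, 1)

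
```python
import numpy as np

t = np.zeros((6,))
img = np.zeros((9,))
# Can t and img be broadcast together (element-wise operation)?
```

No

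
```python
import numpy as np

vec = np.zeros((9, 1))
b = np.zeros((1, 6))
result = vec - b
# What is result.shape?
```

(9, 6)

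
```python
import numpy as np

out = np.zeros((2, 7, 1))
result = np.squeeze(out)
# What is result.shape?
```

(2, 7)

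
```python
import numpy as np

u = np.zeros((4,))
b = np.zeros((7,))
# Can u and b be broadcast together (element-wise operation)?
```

No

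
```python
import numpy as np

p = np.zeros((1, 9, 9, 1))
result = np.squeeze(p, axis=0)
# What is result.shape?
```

(9, 9, 1)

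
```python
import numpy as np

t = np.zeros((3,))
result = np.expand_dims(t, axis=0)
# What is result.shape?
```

(1, 3)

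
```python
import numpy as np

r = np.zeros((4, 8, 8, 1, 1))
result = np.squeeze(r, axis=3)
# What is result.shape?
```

(4, 8, 8, 1)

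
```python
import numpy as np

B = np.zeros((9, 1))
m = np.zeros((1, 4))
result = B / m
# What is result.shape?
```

(9, 4)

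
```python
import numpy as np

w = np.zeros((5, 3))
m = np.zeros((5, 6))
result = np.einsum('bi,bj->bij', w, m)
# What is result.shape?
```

(5, 3, 6)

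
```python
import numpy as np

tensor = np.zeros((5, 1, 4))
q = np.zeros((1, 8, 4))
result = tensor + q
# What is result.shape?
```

(5, 8, 4)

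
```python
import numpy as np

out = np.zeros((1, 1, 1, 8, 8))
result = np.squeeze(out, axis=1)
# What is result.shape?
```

(1, 1, 8, 8)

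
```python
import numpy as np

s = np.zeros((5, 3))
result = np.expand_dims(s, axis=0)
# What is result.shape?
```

(1, 5, 3)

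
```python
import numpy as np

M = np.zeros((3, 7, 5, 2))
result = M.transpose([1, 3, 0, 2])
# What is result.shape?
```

(7, 2, 3, 5)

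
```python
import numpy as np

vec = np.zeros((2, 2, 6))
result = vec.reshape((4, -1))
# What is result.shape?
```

(4, 6)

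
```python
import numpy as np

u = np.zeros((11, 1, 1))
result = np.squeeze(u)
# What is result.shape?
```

(11,)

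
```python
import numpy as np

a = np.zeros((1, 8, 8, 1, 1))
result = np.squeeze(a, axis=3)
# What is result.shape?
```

(1, 8, 8, 1)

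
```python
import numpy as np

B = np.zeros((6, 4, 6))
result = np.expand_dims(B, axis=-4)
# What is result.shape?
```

(1, 6, 4, 6)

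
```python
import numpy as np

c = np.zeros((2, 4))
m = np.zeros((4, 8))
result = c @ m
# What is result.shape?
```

(2, 8)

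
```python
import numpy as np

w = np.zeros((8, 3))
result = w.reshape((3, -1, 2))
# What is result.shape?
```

(3, 4, 2)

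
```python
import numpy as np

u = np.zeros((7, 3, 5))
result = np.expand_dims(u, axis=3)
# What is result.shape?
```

(7, 3, 5, 1)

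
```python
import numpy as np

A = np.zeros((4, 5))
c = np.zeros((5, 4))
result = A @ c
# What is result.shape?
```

(4, 4)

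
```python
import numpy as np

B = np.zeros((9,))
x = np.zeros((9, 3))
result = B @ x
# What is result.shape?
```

(3,)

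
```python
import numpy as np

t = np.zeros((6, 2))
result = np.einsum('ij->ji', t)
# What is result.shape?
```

(2, 6)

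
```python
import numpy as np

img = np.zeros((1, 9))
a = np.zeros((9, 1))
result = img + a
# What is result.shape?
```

(9, 9)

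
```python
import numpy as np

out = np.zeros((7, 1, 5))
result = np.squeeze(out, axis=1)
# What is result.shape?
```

(7, 5)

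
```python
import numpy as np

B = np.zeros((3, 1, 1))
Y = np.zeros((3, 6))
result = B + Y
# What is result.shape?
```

(3, 3, 6)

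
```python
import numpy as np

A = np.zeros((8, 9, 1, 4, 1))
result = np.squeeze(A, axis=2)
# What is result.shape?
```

(8, 9, 4, 1)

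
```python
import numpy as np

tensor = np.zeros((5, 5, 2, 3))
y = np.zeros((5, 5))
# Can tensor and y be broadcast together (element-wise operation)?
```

No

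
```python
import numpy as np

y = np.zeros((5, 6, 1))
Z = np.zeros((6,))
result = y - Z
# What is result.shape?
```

(5, 6, 6)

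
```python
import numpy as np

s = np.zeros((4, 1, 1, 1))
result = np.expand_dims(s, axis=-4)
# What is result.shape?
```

(4, 1, 1, 1, 1)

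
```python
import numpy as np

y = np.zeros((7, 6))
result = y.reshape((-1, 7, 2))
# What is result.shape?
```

(3, 7, 2)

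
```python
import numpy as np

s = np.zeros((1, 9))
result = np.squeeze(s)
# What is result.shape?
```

(9,)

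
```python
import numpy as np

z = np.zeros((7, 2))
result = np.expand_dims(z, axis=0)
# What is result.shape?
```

(1, 7, 2)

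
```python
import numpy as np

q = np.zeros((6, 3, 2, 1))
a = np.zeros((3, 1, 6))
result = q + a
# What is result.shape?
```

(6, 3, 2, 6)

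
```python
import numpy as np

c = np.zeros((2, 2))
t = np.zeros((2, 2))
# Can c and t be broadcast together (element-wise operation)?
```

Yes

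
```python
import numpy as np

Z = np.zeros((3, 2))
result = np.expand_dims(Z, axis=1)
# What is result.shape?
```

(3, 1, 2)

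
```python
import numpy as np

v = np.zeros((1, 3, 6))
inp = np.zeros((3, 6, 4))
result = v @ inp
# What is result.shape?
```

(3, 3, 4)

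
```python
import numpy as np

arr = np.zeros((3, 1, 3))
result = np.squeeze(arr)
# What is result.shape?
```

(3, 3)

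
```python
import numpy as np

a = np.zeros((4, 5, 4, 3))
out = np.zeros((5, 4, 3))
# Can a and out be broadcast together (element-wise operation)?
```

Yes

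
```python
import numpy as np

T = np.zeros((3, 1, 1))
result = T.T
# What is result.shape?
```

(1, 1, 3)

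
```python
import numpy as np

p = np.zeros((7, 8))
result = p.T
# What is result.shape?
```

(8, 7)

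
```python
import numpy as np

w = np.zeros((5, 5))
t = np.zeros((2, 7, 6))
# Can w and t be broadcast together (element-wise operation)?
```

No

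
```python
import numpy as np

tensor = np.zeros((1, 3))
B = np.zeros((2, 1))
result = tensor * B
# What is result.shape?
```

(2, 3)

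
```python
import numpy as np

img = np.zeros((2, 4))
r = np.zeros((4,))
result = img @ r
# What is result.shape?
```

(2,)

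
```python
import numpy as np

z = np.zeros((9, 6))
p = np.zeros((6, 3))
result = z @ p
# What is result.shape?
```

(9, 3)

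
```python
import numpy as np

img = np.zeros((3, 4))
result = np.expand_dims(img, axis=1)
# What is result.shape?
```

(3, 1, 4)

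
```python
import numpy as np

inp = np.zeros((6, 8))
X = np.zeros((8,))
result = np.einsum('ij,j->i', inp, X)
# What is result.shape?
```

(6,)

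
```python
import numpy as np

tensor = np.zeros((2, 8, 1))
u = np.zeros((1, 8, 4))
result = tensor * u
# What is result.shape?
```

(2, 8, 4)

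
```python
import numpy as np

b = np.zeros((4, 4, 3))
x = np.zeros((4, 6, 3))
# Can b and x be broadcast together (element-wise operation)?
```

No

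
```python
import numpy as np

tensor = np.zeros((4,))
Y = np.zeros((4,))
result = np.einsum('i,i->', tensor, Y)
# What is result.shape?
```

()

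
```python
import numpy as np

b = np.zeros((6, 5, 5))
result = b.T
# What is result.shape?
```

(5, 5, 6)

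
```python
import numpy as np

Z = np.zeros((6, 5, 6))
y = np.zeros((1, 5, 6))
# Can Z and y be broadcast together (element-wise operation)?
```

Yes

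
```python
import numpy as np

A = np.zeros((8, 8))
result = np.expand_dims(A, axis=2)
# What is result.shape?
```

(8, 8, 1)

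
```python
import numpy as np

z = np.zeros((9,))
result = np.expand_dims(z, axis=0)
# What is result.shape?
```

(1, 9)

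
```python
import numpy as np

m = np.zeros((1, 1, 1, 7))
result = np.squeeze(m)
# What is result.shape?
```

(7,)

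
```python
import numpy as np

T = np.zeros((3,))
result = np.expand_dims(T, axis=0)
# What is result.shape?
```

(1, 3)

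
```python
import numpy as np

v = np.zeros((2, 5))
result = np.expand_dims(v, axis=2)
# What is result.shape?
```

(2, 5, 1)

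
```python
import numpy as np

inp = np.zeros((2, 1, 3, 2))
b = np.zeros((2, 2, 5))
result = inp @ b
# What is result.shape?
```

(2, 2, 3, 5)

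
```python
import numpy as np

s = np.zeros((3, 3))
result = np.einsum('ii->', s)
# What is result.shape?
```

()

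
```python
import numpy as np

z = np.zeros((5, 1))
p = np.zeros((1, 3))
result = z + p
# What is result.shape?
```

(5, 3)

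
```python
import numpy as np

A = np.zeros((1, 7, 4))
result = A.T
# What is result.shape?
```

(4, 7, 1)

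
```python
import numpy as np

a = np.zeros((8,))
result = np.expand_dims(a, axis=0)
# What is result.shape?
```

(1, 8)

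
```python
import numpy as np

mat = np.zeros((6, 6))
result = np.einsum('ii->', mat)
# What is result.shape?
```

()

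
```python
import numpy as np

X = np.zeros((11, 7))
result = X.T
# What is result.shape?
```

(7, 11)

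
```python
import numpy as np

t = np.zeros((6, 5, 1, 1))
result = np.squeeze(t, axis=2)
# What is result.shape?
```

(6, 5, 1)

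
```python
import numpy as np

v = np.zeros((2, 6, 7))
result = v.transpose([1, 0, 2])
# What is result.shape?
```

(6, 2, 7)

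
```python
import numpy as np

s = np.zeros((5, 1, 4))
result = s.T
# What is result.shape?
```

(4, 1, 5)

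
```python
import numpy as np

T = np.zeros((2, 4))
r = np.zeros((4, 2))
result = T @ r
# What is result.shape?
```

(2, 2)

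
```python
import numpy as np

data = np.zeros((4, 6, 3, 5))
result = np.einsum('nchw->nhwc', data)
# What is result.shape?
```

(4, 3, 5, 6)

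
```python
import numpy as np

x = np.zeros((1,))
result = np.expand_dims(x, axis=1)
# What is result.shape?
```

(1, 1)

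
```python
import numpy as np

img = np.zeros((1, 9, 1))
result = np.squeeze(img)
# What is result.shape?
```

(9,)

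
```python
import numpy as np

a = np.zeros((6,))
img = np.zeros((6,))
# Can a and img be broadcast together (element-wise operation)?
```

Yes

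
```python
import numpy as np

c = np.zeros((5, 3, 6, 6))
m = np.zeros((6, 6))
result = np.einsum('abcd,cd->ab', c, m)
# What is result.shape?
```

(5, 3)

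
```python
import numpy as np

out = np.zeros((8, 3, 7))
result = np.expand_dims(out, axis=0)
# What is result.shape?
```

(1, 8, 3, 7)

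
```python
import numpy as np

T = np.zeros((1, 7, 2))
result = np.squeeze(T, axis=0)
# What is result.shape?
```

(7, 2)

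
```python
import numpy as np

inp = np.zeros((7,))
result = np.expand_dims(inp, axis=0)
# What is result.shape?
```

(1, 7)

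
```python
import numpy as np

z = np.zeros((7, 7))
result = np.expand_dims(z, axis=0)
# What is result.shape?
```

(1, 7, 7)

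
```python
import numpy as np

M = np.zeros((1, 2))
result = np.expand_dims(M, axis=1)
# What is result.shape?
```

(1, 1, 2)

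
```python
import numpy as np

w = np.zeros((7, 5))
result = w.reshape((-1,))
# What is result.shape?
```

(35,)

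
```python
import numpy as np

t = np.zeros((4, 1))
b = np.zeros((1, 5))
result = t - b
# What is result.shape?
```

(4, 5)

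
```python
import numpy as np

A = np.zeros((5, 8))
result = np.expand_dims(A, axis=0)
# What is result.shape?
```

(1, 5, 8)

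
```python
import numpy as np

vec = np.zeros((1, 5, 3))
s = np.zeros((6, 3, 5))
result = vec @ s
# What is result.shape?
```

(6, 5, 5)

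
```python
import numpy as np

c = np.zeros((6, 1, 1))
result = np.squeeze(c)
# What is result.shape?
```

(6,)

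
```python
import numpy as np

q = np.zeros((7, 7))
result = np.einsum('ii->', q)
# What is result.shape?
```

()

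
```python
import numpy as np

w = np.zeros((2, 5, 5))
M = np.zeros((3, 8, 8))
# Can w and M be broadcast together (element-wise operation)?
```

No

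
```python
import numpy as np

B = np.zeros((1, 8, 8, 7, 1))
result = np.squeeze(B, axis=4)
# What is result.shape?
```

(1, 8, 8, 7)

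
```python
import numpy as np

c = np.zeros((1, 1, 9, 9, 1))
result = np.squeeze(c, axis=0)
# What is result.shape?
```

(1, 9, 9, 1)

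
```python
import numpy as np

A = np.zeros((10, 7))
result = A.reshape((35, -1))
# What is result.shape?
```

(35, 2)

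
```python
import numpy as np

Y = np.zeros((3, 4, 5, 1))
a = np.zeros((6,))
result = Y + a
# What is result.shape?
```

(3, 4, 5, 6)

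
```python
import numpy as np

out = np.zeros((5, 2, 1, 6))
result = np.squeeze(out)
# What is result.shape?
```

(5, 2, 6)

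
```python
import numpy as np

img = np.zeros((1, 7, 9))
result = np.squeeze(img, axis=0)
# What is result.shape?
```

(7, 9)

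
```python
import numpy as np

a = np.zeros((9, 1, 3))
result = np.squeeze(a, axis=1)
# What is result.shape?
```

(9, 3)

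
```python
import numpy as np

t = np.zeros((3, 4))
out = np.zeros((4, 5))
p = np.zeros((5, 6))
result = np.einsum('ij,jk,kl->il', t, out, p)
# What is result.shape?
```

(3, 6)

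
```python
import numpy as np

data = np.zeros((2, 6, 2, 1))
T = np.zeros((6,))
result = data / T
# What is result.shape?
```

(2, 6, 2, 6)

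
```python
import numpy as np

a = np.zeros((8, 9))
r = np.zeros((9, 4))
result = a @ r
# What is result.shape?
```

(8, 4)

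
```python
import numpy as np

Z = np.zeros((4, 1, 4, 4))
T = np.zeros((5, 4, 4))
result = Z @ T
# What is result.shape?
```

(4, 5, 4, 4)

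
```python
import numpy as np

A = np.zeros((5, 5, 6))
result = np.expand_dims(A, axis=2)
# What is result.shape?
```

(5, 5, 1, 6)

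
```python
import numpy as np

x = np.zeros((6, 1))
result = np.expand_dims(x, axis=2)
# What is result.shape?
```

(6, 1, 1)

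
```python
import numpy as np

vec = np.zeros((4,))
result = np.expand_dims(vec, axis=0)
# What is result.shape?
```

(1, 4)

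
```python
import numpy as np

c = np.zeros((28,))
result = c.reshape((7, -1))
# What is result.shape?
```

(7, 4)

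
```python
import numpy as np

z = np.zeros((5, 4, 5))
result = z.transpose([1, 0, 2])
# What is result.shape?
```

(4, 5, 5)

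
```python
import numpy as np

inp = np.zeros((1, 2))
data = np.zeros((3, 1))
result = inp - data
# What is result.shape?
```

(3, 2)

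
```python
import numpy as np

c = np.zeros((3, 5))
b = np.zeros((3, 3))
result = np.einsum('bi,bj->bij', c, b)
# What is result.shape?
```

(3, 5, 3)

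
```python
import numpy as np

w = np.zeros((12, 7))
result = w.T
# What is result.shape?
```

(7, 12)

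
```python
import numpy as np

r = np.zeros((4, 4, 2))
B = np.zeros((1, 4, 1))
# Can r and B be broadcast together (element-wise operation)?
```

Yes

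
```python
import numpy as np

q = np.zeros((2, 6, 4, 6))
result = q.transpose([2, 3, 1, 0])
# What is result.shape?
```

(4, 6, 6, 2)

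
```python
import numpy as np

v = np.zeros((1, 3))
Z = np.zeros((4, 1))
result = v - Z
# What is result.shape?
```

(4, 3)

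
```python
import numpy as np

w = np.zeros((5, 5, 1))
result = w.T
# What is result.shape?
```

(1, 5, 5)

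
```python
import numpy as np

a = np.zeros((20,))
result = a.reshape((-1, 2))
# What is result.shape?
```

(10, 2)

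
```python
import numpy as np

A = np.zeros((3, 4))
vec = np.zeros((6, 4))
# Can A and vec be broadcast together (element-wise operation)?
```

No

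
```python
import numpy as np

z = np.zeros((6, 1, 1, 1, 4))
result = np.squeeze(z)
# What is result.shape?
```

(6, 4)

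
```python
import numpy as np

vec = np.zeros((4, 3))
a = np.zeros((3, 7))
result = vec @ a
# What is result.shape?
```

(4, 7)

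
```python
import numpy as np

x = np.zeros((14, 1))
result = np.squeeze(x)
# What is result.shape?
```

(14,)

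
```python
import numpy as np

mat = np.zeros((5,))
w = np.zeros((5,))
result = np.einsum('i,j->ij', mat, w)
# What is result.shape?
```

(5, 5)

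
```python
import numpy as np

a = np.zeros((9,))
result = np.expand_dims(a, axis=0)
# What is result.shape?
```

(1, 9)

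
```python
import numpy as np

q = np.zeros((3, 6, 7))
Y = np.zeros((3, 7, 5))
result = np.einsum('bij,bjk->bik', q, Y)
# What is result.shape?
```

(3, 6, 5)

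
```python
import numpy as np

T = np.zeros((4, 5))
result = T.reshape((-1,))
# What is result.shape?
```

(20,)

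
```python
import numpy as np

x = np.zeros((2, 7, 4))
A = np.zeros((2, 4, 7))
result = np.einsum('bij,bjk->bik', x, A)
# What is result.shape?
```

(2, 7, 7)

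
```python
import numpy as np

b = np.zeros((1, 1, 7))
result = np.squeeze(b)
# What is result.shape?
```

(7,)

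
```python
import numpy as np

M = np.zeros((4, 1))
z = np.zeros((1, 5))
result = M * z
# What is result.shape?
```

(4, 5)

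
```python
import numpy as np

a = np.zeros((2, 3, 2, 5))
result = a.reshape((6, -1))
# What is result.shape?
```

(6, 10)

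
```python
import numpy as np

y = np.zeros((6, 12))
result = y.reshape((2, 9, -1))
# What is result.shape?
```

(2, 9, 4)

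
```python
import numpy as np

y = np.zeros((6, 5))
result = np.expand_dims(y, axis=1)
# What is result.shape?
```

(6, 1, 5)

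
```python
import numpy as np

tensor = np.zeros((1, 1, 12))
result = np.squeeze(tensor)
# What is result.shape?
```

(12,)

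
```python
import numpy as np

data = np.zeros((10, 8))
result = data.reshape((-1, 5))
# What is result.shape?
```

(16, 5)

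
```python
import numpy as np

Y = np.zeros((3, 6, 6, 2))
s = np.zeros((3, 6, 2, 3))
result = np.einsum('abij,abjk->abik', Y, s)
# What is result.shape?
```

(3, 6, 6, 3)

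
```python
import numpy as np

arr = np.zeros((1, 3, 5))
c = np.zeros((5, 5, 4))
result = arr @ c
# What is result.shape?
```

(5, 3, 4)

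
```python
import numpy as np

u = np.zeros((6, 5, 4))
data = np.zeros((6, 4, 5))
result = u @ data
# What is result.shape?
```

(6, 5, 5)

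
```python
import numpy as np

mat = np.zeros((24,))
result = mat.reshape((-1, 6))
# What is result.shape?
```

(4, 6)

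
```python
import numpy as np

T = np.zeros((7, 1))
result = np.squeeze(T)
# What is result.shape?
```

(7,)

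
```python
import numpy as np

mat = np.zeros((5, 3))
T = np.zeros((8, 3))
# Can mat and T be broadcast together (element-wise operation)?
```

No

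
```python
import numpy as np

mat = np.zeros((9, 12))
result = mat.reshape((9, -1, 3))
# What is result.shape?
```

(9, 4, 3)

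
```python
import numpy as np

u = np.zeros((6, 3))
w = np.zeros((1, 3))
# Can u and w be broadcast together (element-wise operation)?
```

Yes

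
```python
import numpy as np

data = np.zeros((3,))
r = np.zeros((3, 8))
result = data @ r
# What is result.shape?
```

(8,)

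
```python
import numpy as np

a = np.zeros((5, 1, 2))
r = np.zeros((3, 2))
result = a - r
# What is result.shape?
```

(5, 3, 2)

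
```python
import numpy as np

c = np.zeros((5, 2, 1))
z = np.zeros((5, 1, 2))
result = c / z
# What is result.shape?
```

(5, 2, 2)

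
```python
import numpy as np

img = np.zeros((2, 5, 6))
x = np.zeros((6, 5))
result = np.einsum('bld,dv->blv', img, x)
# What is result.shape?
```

(2, 5, 5)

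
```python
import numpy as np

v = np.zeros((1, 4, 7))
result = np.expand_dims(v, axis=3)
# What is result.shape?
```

(1, 4, 7, 1)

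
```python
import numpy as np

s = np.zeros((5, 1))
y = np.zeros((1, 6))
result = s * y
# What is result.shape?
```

(5, 6)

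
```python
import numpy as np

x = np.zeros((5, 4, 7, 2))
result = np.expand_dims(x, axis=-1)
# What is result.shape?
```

(5, 4, 7, 2, 1)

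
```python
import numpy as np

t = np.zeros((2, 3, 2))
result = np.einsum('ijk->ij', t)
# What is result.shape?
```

(2, 3)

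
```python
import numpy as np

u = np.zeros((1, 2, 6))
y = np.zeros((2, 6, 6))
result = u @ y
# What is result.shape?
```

(2, 2, 6)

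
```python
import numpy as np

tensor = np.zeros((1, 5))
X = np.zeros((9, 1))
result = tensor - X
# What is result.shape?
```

(9, 5)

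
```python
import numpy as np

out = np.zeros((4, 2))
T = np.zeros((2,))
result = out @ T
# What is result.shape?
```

(4,)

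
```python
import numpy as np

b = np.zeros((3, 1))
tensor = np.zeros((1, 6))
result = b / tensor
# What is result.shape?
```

(3, 6)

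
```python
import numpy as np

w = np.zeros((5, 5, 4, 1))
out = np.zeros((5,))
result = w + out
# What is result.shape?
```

(5, 5, 4, 5)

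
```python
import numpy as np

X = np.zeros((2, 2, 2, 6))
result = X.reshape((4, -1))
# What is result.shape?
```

(4, 12)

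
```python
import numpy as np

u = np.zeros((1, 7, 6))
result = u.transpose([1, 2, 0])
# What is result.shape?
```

(7, 6, 1)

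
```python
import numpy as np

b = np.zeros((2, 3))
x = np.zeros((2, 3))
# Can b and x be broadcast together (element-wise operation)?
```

Yes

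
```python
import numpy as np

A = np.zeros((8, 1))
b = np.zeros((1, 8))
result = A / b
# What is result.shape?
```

(8, 8)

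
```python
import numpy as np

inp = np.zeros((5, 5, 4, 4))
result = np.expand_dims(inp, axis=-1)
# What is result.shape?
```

(5, 5, 4, 4, 1)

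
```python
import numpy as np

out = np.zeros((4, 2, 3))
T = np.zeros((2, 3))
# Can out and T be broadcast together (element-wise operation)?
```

Yes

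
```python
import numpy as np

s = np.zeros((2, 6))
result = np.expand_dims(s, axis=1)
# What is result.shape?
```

(2, 1, 6)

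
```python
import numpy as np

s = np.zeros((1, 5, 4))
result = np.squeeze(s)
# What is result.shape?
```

(5, 4)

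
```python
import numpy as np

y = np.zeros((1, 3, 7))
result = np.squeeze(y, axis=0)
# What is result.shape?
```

(3, 7)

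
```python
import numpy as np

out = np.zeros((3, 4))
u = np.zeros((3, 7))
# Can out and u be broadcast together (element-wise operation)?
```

No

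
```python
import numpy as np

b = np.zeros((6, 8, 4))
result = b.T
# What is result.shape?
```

(4, 8, 6)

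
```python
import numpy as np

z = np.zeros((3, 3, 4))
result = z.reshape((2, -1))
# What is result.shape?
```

(2, 18)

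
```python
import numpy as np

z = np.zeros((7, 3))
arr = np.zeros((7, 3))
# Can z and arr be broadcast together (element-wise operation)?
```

Yes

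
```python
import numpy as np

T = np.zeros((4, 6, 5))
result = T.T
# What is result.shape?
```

(5, 6, 4)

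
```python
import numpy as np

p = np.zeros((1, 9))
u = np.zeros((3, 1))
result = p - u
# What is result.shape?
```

(3, 9)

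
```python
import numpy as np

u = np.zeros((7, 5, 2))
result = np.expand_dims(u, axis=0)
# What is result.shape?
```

(1, 7, 5, 2)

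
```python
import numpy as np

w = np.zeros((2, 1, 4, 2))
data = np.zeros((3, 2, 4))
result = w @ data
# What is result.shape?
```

(2, 3, 4, 4)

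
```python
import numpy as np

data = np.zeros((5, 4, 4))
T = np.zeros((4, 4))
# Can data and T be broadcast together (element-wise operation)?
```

Yes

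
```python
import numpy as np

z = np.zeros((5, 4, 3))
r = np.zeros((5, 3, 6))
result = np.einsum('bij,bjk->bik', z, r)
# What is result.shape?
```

(5, 4, 6)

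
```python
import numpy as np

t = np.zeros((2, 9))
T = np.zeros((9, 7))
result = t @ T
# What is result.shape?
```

(2, 7)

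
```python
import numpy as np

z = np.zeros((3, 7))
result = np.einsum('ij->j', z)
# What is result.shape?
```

(7,)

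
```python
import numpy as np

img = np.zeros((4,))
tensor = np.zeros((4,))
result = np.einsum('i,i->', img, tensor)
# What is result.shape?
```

()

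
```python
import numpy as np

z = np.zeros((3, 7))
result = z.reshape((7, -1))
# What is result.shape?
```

(7, 3)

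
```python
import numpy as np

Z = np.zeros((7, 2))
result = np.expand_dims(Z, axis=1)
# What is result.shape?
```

(7, 1, 2)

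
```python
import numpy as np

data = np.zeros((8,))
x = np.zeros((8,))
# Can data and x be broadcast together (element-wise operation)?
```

Yes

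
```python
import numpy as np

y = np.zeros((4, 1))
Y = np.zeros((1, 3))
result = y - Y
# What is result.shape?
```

(4, 3)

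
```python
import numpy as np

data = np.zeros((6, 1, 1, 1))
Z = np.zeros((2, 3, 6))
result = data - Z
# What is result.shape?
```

(6, 2, 3, 6)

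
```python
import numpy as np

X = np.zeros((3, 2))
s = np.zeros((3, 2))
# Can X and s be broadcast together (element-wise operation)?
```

Yes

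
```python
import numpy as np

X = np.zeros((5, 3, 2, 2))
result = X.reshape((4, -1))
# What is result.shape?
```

(4, 15)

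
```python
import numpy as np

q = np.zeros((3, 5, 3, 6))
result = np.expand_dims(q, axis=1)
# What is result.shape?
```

(3, 1, 5, 3, 6)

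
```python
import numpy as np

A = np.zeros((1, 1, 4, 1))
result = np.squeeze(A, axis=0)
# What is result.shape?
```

(1, 4, 1)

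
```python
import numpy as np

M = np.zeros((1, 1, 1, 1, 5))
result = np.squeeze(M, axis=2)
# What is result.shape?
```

(1, 1, 1, 5)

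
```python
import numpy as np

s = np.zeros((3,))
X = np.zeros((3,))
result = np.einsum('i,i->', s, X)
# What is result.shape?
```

()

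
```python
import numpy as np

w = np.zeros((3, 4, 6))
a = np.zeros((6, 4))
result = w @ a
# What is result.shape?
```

(3, 4, 4)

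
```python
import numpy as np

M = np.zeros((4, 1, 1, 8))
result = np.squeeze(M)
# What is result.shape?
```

(4, 8)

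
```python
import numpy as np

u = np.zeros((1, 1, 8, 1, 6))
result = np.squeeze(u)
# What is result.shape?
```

(8, 6)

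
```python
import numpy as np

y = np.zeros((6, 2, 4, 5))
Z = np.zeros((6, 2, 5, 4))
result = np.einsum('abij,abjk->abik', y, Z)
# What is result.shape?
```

(6, 2, 4, 4)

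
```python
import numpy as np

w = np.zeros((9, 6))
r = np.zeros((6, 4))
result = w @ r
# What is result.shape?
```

(9, 4)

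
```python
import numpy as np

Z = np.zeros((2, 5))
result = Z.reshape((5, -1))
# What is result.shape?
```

(5, 2)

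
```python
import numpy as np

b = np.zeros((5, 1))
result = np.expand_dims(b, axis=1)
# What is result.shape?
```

(5, 1, 1)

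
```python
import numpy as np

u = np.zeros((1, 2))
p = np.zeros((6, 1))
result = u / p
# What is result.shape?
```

(6, 2)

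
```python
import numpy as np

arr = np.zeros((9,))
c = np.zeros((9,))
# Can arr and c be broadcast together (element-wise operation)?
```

Yes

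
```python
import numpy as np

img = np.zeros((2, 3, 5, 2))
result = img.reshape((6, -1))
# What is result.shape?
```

(6, 10)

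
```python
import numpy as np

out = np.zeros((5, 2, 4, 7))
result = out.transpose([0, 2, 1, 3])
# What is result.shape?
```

(5, 4, 2, 7)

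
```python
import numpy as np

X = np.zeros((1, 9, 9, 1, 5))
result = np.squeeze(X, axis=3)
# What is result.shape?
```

(1, 9, 9, 5)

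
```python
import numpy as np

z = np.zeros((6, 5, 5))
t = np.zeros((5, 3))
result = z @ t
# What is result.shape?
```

(6, 5, 3)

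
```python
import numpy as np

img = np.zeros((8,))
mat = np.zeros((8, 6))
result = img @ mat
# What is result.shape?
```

(6,)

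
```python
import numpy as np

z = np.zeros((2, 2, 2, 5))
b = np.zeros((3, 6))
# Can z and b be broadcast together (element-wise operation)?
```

No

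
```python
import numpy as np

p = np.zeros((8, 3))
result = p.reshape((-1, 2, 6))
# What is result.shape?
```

(2, 2, 6)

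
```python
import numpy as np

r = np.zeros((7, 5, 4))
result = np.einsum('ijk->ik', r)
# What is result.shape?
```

(7, 4)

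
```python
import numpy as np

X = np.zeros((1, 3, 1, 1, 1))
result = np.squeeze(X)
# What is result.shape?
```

(3,)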